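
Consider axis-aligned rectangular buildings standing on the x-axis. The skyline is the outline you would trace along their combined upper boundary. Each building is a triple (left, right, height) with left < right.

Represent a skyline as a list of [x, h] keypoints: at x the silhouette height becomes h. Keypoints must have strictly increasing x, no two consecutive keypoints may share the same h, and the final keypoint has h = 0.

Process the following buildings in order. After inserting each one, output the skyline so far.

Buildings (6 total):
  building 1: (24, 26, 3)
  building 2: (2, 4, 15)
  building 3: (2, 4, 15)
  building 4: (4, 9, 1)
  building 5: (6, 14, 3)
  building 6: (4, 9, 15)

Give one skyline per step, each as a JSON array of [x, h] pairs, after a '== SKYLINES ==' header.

== SKYLINES ==
[[24,3],[26,0]]
[[2,15],[4,0],[24,3],[26,0]]
[[2,15],[4,0],[24,3],[26,0]]
[[2,15],[4,1],[9,0],[24,3],[26,0]]
[[2,15],[4,1],[6,3],[14,0],[24,3],[26,0]]
[[2,15],[9,3],[14,0],[24,3],[26,0]]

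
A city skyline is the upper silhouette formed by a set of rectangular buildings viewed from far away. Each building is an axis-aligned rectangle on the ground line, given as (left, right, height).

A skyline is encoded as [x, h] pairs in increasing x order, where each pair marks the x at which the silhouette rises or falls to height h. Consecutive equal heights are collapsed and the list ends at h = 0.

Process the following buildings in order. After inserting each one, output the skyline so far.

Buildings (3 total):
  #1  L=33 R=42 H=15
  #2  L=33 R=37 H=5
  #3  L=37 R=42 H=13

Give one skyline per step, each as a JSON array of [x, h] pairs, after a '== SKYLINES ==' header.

== SKYLINES ==
[[33,15],[42,0]]
[[33,15],[42,0]]
[[33,15],[42,0]]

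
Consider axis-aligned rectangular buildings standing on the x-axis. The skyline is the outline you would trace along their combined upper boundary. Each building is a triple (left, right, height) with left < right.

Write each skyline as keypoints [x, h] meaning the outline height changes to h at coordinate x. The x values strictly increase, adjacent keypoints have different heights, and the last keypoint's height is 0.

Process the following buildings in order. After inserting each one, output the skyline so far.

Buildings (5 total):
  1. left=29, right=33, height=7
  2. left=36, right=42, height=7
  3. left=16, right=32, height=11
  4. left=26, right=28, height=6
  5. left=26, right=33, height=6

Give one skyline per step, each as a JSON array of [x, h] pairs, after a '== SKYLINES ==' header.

== SKYLINES ==
[[29,7],[33,0]]
[[29,7],[33,0],[36,7],[42,0]]
[[16,11],[32,7],[33,0],[36,7],[42,0]]
[[16,11],[32,7],[33,0],[36,7],[42,0]]
[[16,11],[32,7],[33,0],[36,7],[42,0]]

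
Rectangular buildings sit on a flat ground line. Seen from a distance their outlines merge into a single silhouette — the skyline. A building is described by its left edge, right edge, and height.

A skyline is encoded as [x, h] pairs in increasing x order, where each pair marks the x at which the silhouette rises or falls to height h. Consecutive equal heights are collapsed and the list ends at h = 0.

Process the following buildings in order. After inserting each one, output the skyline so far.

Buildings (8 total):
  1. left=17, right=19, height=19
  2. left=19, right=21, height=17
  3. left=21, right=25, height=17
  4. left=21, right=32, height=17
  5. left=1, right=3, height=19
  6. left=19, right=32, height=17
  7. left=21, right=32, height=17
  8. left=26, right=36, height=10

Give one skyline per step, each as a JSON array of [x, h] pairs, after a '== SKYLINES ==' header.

== SKYLINES ==
[[17,19],[19,0]]
[[17,19],[19,17],[21,0]]
[[17,19],[19,17],[25,0]]
[[17,19],[19,17],[32,0]]
[[1,19],[3,0],[17,19],[19,17],[32,0]]
[[1,19],[3,0],[17,19],[19,17],[32,0]]
[[1,19],[3,0],[17,19],[19,17],[32,0]]
[[1,19],[3,0],[17,19],[19,17],[32,10],[36,0]]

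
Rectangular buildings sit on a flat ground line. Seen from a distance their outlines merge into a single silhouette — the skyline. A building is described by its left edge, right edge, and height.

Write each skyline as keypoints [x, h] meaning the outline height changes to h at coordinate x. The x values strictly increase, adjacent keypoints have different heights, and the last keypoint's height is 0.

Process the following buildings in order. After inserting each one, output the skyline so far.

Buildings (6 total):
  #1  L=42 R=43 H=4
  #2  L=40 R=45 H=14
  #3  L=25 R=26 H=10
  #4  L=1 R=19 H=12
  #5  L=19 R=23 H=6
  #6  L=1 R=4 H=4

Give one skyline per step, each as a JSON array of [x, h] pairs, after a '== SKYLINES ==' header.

== SKYLINES ==
[[42,4],[43,0]]
[[40,14],[45,0]]
[[25,10],[26,0],[40,14],[45,0]]
[[1,12],[19,0],[25,10],[26,0],[40,14],[45,0]]
[[1,12],[19,6],[23,0],[25,10],[26,0],[40,14],[45,0]]
[[1,12],[19,6],[23,0],[25,10],[26,0],[40,14],[45,0]]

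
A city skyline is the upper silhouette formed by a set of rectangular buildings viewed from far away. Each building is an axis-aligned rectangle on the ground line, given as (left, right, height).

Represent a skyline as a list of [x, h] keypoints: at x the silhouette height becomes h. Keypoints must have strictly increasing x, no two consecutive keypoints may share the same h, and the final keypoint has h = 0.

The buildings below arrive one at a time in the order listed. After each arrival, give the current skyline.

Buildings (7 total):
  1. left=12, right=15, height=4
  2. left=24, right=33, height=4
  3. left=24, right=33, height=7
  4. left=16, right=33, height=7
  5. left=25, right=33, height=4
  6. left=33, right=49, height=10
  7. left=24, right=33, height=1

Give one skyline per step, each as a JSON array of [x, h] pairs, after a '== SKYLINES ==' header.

== SKYLINES ==
[[12,4],[15,0]]
[[12,4],[15,0],[24,4],[33,0]]
[[12,4],[15,0],[24,7],[33,0]]
[[12,4],[15,0],[16,7],[33,0]]
[[12,4],[15,0],[16,7],[33,0]]
[[12,4],[15,0],[16,7],[33,10],[49,0]]
[[12,4],[15,0],[16,7],[33,10],[49,0]]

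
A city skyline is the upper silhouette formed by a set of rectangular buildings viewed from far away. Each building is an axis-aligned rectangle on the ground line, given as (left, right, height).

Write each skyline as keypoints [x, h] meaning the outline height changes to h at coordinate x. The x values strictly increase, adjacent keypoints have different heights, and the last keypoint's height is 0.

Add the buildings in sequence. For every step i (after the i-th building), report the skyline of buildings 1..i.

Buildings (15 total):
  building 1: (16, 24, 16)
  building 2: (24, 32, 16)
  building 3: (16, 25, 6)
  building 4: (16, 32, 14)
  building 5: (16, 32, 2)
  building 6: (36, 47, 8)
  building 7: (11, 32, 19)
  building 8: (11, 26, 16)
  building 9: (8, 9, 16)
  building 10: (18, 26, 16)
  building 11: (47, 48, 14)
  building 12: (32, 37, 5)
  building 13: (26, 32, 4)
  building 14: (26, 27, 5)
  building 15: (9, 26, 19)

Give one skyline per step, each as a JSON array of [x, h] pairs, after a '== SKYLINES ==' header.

== SKYLINES ==
[[16,16],[24,0]]
[[16,16],[32,0]]
[[16,16],[32,0]]
[[16,16],[32,0]]
[[16,16],[32,0]]
[[16,16],[32,0],[36,8],[47,0]]
[[11,19],[32,0],[36,8],[47,0]]
[[11,19],[32,0],[36,8],[47,0]]
[[8,16],[9,0],[11,19],[32,0],[36,8],[47,0]]
[[8,16],[9,0],[11,19],[32,0],[36,8],[47,0]]
[[8,16],[9,0],[11,19],[32,0],[36,8],[47,14],[48,0]]
[[8,16],[9,0],[11,19],[32,5],[36,8],[47,14],[48,0]]
[[8,16],[9,0],[11,19],[32,5],[36,8],[47,14],[48,0]]
[[8,16],[9,0],[11,19],[32,5],[36,8],[47,14],[48,0]]
[[8,16],[9,19],[32,5],[36,8],[47,14],[48,0]]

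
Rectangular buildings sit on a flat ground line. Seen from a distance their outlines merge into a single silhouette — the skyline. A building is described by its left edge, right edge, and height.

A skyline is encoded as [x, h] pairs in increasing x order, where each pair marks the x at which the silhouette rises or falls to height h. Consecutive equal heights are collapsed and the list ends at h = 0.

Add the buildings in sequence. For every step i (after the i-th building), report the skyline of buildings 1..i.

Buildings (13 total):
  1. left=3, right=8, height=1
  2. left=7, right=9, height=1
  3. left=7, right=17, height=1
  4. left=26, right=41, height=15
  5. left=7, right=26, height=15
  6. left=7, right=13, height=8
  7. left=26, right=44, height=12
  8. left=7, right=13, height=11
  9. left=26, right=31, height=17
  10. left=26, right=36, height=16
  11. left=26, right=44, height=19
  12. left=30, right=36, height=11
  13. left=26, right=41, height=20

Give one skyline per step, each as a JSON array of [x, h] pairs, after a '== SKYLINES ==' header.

== SKYLINES ==
[[3,1],[8,0]]
[[3,1],[9,0]]
[[3,1],[17,0]]
[[3,1],[17,0],[26,15],[41,0]]
[[3,1],[7,15],[41,0]]
[[3,1],[7,15],[41,0]]
[[3,1],[7,15],[41,12],[44,0]]
[[3,1],[7,15],[41,12],[44,0]]
[[3,1],[7,15],[26,17],[31,15],[41,12],[44,0]]
[[3,1],[7,15],[26,17],[31,16],[36,15],[41,12],[44,0]]
[[3,1],[7,15],[26,19],[44,0]]
[[3,1],[7,15],[26,19],[44,0]]
[[3,1],[7,15],[26,20],[41,19],[44,0]]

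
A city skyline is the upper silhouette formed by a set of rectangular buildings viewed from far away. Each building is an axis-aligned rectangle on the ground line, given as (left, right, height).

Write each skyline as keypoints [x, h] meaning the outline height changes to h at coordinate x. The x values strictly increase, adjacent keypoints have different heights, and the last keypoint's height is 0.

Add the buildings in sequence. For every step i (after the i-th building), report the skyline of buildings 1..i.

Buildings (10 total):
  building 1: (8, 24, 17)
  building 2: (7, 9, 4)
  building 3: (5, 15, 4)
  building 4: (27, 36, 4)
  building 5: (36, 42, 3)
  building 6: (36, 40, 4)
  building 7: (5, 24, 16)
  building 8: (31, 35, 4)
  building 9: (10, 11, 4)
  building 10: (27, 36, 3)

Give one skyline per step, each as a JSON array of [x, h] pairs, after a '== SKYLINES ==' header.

== SKYLINES ==
[[8,17],[24,0]]
[[7,4],[8,17],[24,0]]
[[5,4],[8,17],[24,0]]
[[5,4],[8,17],[24,0],[27,4],[36,0]]
[[5,4],[8,17],[24,0],[27,4],[36,3],[42,0]]
[[5,4],[8,17],[24,0],[27,4],[40,3],[42,0]]
[[5,16],[8,17],[24,0],[27,4],[40,3],[42,0]]
[[5,16],[8,17],[24,0],[27,4],[40,3],[42,0]]
[[5,16],[8,17],[24,0],[27,4],[40,3],[42,0]]
[[5,16],[8,17],[24,0],[27,4],[40,3],[42,0]]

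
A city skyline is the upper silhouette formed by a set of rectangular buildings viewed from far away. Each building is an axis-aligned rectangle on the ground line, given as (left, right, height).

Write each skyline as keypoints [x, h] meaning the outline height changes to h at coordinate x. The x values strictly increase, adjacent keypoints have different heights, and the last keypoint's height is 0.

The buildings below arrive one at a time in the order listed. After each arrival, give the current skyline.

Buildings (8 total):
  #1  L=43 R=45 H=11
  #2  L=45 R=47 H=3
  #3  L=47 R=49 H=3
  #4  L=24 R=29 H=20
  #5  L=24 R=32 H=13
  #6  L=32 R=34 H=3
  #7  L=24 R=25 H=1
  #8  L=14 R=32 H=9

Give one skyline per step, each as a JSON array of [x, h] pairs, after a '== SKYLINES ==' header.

== SKYLINES ==
[[43,11],[45,0]]
[[43,11],[45,3],[47,0]]
[[43,11],[45,3],[49,0]]
[[24,20],[29,0],[43,11],[45,3],[49,0]]
[[24,20],[29,13],[32,0],[43,11],[45,3],[49,0]]
[[24,20],[29,13],[32,3],[34,0],[43,11],[45,3],[49,0]]
[[24,20],[29,13],[32,3],[34,0],[43,11],[45,3],[49,0]]
[[14,9],[24,20],[29,13],[32,3],[34,0],[43,11],[45,3],[49,0]]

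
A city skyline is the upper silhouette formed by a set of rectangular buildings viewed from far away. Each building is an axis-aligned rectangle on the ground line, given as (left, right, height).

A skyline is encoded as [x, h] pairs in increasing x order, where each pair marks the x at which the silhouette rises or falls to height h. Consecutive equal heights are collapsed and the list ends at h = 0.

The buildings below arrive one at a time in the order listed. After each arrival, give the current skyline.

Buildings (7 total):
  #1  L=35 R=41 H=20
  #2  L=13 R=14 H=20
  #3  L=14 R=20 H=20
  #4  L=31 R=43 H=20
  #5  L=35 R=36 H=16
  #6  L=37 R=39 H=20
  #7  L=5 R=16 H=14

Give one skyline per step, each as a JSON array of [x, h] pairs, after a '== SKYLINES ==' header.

== SKYLINES ==
[[35,20],[41,0]]
[[13,20],[14,0],[35,20],[41,0]]
[[13,20],[20,0],[35,20],[41,0]]
[[13,20],[20,0],[31,20],[43,0]]
[[13,20],[20,0],[31,20],[43,0]]
[[13,20],[20,0],[31,20],[43,0]]
[[5,14],[13,20],[20,0],[31,20],[43,0]]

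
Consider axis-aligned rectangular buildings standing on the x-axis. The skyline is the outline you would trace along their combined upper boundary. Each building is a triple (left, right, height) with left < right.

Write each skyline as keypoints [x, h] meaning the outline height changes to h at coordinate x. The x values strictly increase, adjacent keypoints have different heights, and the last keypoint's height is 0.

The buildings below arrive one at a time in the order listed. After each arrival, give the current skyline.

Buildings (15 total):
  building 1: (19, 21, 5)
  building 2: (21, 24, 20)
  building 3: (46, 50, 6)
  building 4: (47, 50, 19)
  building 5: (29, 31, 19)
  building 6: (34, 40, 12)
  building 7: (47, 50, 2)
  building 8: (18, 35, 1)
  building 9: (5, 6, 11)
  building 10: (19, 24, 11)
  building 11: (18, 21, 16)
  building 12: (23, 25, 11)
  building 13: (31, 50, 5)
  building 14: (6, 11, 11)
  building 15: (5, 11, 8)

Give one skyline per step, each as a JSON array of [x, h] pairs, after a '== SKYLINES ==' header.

== SKYLINES ==
[[19,5],[21,0]]
[[19,5],[21,20],[24,0]]
[[19,5],[21,20],[24,0],[46,6],[50,0]]
[[19,5],[21,20],[24,0],[46,6],[47,19],[50,0]]
[[19,5],[21,20],[24,0],[29,19],[31,0],[46,6],[47,19],[50,0]]
[[19,5],[21,20],[24,0],[29,19],[31,0],[34,12],[40,0],[46,6],[47,19],[50,0]]
[[19,5],[21,20],[24,0],[29,19],[31,0],[34,12],[40,0],[46,6],[47,19],[50,0]]
[[18,1],[19,5],[21,20],[24,1],[29,19],[31,1],[34,12],[40,0],[46,6],[47,19],[50,0]]
[[5,11],[6,0],[18,1],[19,5],[21,20],[24,1],[29,19],[31,1],[34,12],[40,0],[46,6],[47,19],[50,0]]
[[5,11],[6,0],[18,1],[19,11],[21,20],[24,1],[29,19],[31,1],[34,12],[40,0],[46,6],[47,19],[50,0]]
[[5,11],[6,0],[18,16],[21,20],[24,1],[29,19],[31,1],[34,12],[40,0],[46,6],[47,19],[50,0]]
[[5,11],[6,0],[18,16],[21,20],[24,11],[25,1],[29,19],[31,1],[34,12],[40,0],[46,6],[47,19],[50,0]]
[[5,11],[6,0],[18,16],[21,20],[24,11],[25,1],[29,19],[31,5],[34,12],[40,5],[46,6],[47,19],[50,0]]
[[5,11],[11,0],[18,16],[21,20],[24,11],[25,1],[29,19],[31,5],[34,12],[40,5],[46,6],[47,19],[50,0]]
[[5,11],[11,0],[18,16],[21,20],[24,11],[25,1],[29,19],[31,5],[34,12],[40,5],[46,6],[47,19],[50,0]]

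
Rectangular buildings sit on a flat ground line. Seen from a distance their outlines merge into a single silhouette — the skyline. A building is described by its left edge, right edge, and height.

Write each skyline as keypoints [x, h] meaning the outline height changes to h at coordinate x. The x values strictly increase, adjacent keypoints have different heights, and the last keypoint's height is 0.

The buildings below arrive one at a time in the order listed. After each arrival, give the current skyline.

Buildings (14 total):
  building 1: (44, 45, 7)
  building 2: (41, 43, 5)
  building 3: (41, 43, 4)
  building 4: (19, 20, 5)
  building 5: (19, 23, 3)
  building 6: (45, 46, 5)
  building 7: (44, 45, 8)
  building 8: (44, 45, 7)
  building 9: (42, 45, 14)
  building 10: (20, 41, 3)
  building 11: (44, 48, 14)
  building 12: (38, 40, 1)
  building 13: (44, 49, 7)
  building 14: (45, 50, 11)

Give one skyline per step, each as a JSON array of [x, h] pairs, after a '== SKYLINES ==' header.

== SKYLINES ==
[[44,7],[45,0]]
[[41,5],[43,0],[44,7],[45,0]]
[[41,5],[43,0],[44,7],[45,0]]
[[19,5],[20,0],[41,5],[43,0],[44,7],[45,0]]
[[19,5],[20,3],[23,0],[41,5],[43,0],[44,7],[45,0]]
[[19,5],[20,3],[23,0],[41,5],[43,0],[44,7],[45,5],[46,0]]
[[19,5],[20,3],[23,0],[41,5],[43,0],[44,8],[45,5],[46,0]]
[[19,5],[20,3],[23,0],[41,5],[43,0],[44,8],[45,5],[46,0]]
[[19,5],[20,3],[23,0],[41,5],[42,14],[45,5],[46,0]]
[[19,5],[20,3],[41,5],[42,14],[45,5],[46,0]]
[[19,5],[20,3],[41,5],[42,14],[48,0]]
[[19,5],[20,3],[41,5],[42,14],[48,0]]
[[19,5],[20,3],[41,5],[42,14],[48,7],[49,0]]
[[19,5],[20,3],[41,5],[42,14],[48,11],[50,0]]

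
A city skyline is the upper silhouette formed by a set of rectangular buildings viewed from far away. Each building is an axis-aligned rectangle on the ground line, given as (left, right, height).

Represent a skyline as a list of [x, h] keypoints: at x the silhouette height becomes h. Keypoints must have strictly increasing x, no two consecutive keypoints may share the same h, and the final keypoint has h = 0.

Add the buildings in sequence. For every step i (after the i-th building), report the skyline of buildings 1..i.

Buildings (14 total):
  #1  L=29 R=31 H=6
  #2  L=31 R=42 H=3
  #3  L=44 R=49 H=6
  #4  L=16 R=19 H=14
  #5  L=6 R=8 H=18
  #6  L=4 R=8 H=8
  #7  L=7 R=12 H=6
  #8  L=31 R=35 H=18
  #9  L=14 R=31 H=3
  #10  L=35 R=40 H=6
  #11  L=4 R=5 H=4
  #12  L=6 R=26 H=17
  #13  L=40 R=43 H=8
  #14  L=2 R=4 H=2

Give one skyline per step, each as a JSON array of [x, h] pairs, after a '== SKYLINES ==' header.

== SKYLINES ==
[[29,6],[31,0]]
[[29,6],[31,3],[42,0]]
[[29,6],[31,3],[42,0],[44,6],[49,0]]
[[16,14],[19,0],[29,6],[31,3],[42,0],[44,6],[49,0]]
[[6,18],[8,0],[16,14],[19,0],[29,6],[31,3],[42,0],[44,6],[49,0]]
[[4,8],[6,18],[8,0],[16,14],[19,0],[29,6],[31,3],[42,0],[44,6],[49,0]]
[[4,8],[6,18],[8,6],[12,0],[16,14],[19,0],[29,6],[31,3],[42,0],[44,6],[49,0]]
[[4,8],[6,18],[8,6],[12,0],[16,14],[19,0],[29,6],[31,18],[35,3],[42,0],[44,6],[49,0]]
[[4,8],[6,18],[8,6],[12,0],[14,3],[16,14],[19,3],[29,6],[31,18],[35,3],[42,0],[44,6],[49,0]]
[[4,8],[6,18],[8,6],[12,0],[14,3],[16,14],[19,3],[29,6],[31,18],[35,6],[40,3],[42,0],[44,6],[49,0]]
[[4,8],[6,18],[8,6],[12,0],[14,3],[16,14],[19,3],[29,6],[31,18],[35,6],[40,3],[42,0],[44,6],[49,0]]
[[4,8],[6,18],[8,17],[26,3],[29,6],[31,18],[35,6],[40,3],[42,0],[44,6],[49,0]]
[[4,8],[6,18],[8,17],[26,3],[29,6],[31,18],[35,6],[40,8],[43,0],[44,6],[49,0]]
[[2,2],[4,8],[6,18],[8,17],[26,3],[29,6],[31,18],[35,6],[40,8],[43,0],[44,6],[49,0]]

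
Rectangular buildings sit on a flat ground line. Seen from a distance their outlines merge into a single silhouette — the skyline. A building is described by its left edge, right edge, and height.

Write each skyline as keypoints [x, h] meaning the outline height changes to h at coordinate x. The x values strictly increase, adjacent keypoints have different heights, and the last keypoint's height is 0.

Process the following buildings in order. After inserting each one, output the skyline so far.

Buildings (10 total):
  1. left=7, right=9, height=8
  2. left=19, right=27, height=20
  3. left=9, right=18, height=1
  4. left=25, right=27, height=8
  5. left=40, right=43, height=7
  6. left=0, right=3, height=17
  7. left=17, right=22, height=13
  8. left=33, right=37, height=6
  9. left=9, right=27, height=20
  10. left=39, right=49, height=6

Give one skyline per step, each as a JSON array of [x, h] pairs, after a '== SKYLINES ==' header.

== SKYLINES ==
[[7,8],[9,0]]
[[7,8],[9,0],[19,20],[27,0]]
[[7,8],[9,1],[18,0],[19,20],[27,0]]
[[7,8],[9,1],[18,0],[19,20],[27,0]]
[[7,8],[9,1],[18,0],[19,20],[27,0],[40,7],[43,0]]
[[0,17],[3,0],[7,8],[9,1],[18,0],[19,20],[27,0],[40,7],[43,0]]
[[0,17],[3,0],[7,8],[9,1],[17,13],[19,20],[27,0],[40,7],[43,0]]
[[0,17],[3,0],[7,8],[9,1],[17,13],[19,20],[27,0],[33,6],[37,0],[40,7],[43,0]]
[[0,17],[3,0],[7,8],[9,20],[27,0],[33,6],[37,0],[40,7],[43,0]]
[[0,17],[3,0],[7,8],[9,20],[27,0],[33,6],[37,0],[39,6],[40,7],[43,6],[49,0]]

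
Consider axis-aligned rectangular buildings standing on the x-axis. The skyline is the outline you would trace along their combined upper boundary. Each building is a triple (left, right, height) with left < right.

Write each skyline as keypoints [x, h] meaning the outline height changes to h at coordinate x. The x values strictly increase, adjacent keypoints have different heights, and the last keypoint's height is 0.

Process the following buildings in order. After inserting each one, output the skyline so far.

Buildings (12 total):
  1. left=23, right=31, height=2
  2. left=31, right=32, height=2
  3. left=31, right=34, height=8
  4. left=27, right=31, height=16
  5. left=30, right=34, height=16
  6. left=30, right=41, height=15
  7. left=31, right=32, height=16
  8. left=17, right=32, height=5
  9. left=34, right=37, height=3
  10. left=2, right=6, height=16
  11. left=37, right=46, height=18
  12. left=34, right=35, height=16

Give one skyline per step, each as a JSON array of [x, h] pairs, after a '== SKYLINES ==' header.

== SKYLINES ==
[[23,2],[31,0]]
[[23,2],[32,0]]
[[23,2],[31,8],[34,0]]
[[23,2],[27,16],[31,8],[34,0]]
[[23,2],[27,16],[34,0]]
[[23,2],[27,16],[34,15],[41,0]]
[[23,2],[27,16],[34,15],[41,0]]
[[17,5],[27,16],[34,15],[41,0]]
[[17,5],[27,16],[34,15],[41,0]]
[[2,16],[6,0],[17,5],[27,16],[34,15],[41,0]]
[[2,16],[6,0],[17,5],[27,16],[34,15],[37,18],[46,0]]
[[2,16],[6,0],[17,5],[27,16],[35,15],[37,18],[46,0]]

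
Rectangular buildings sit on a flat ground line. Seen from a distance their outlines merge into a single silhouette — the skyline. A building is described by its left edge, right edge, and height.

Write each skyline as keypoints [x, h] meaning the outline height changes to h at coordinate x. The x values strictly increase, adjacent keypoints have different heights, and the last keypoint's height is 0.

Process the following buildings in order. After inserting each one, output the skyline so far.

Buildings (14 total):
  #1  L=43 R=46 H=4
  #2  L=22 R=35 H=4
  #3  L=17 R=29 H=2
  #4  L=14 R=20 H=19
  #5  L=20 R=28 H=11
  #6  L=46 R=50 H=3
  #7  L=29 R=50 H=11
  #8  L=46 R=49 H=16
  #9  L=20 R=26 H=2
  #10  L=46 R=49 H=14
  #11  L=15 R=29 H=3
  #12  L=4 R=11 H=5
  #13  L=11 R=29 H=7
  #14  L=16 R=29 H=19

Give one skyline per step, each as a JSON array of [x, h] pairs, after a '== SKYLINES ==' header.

== SKYLINES ==
[[43,4],[46,0]]
[[22,4],[35,0],[43,4],[46,0]]
[[17,2],[22,4],[35,0],[43,4],[46,0]]
[[14,19],[20,2],[22,4],[35,0],[43,4],[46,0]]
[[14,19],[20,11],[28,4],[35,0],[43,4],[46,0]]
[[14,19],[20,11],[28,4],[35,0],[43,4],[46,3],[50,0]]
[[14,19],[20,11],[28,4],[29,11],[50,0]]
[[14,19],[20,11],[28,4],[29,11],[46,16],[49,11],[50,0]]
[[14,19],[20,11],[28,4],[29,11],[46,16],[49,11],[50,0]]
[[14,19],[20,11],[28,4],[29,11],[46,16],[49,11],[50,0]]
[[14,19],[20,11],[28,4],[29,11],[46,16],[49,11],[50,0]]
[[4,5],[11,0],[14,19],[20,11],[28,4],[29,11],[46,16],[49,11],[50,0]]
[[4,5],[11,7],[14,19],[20,11],[28,7],[29,11],[46,16],[49,11],[50,0]]
[[4,5],[11,7],[14,19],[29,11],[46,16],[49,11],[50,0]]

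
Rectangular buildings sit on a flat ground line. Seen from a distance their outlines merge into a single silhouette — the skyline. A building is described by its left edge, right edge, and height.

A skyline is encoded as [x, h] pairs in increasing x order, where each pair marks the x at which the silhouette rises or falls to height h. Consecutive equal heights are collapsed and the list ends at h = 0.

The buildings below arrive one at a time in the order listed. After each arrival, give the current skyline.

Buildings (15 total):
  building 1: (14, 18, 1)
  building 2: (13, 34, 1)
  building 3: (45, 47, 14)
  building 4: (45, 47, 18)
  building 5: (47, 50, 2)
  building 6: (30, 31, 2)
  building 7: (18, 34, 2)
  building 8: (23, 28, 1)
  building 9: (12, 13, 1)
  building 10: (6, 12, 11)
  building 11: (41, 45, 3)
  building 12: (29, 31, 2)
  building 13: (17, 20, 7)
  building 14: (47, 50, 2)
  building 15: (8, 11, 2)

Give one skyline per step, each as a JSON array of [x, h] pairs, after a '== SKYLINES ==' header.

== SKYLINES ==
[[14,1],[18,0]]
[[13,1],[34,0]]
[[13,1],[34,0],[45,14],[47,0]]
[[13,1],[34,0],[45,18],[47,0]]
[[13,1],[34,0],[45,18],[47,2],[50,0]]
[[13,1],[30,2],[31,1],[34,0],[45,18],[47,2],[50,0]]
[[13,1],[18,2],[34,0],[45,18],[47,2],[50,0]]
[[13,1],[18,2],[34,0],[45,18],[47,2],[50,0]]
[[12,1],[18,2],[34,0],[45,18],[47,2],[50,0]]
[[6,11],[12,1],[18,2],[34,0],[45,18],[47,2],[50,0]]
[[6,11],[12,1],[18,2],[34,0],[41,3],[45,18],[47,2],[50,0]]
[[6,11],[12,1],[18,2],[34,0],[41,3],[45,18],[47,2],[50,0]]
[[6,11],[12,1],[17,7],[20,2],[34,0],[41,3],[45,18],[47,2],[50,0]]
[[6,11],[12,1],[17,7],[20,2],[34,0],[41,3],[45,18],[47,2],[50,0]]
[[6,11],[12,1],[17,7],[20,2],[34,0],[41,3],[45,18],[47,2],[50,0]]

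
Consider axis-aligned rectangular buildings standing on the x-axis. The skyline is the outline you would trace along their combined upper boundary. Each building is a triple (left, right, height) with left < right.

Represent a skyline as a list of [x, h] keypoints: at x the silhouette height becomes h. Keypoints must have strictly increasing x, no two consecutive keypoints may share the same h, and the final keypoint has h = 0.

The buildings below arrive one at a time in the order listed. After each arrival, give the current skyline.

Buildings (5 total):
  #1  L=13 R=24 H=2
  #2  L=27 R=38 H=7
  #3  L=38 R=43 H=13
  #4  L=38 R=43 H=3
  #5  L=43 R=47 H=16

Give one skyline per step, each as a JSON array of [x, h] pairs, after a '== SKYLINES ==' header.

== SKYLINES ==
[[13,2],[24,0]]
[[13,2],[24,0],[27,7],[38,0]]
[[13,2],[24,0],[27,7],[38,13],[43,0]]
[[13,2],[24,0],[27,7],[38,13],[43,0]]
[[13,2],[24,0],[27,7],[38,13],[43,16],[47,0]]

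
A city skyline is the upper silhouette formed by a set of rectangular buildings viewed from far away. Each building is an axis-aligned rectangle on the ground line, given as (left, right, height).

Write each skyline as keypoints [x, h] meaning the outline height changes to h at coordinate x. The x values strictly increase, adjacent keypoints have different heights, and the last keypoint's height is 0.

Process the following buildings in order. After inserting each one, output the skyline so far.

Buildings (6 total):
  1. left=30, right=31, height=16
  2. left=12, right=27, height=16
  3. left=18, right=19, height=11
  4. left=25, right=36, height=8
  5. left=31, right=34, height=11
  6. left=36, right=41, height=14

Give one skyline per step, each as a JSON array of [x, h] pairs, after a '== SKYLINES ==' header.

== SKYLINES ==
[[30,16],[31,0]]
[[12,16],[27,0],[30,16],[31,0]]
[[12,16],[27,0],[30,16],[31,0]]
[[12,16],[27,8],[30,16],[31,8],[36,0]]
[[12,16],[27,8],[30,16],[31,11],[34,8],[36,0]]
[[12,16],[27,8],[30,16],[31,11],[34,8],[36,14],[41,0]]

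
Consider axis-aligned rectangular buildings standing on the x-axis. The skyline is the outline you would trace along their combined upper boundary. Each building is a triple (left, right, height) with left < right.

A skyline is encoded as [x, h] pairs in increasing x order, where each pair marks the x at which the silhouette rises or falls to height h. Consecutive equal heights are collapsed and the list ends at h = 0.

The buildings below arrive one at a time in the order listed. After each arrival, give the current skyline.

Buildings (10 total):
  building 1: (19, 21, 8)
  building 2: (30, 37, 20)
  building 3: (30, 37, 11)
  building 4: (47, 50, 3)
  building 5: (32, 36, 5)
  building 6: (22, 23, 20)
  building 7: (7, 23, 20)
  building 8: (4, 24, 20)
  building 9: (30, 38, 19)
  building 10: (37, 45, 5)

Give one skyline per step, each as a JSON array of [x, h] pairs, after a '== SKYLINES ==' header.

== SKYLINES ==
[[19,8],[21,0]]
[[19,8],[21,0],[30,20],[37,0]]
[[19,8],[21,0],[30,20],[37,0]]
[[19,8],[21,0],[30,20],[37,0],[47,3],[50,0]]
[[19,8],[21,0],[30,20],[37,0],[47,3],[50,0]]
[[19,8],[21,0],[22,20],[23,0],[30,20],[37,0],[47,3],[50,0]]
[[7,20],[23,0],[30,20],[37,0],[47,3],[50,0]]
[[4,20],[24,0],[30,20],[37,0],[47,3],[50,0]]
[[4,20],[24,0],[30,20],[37,19],[38,0],[47,3],[50,0]]
[[4,20],[24,0],[30,20],[37,19],[38,5],[45,0],[47,3],[50,0]]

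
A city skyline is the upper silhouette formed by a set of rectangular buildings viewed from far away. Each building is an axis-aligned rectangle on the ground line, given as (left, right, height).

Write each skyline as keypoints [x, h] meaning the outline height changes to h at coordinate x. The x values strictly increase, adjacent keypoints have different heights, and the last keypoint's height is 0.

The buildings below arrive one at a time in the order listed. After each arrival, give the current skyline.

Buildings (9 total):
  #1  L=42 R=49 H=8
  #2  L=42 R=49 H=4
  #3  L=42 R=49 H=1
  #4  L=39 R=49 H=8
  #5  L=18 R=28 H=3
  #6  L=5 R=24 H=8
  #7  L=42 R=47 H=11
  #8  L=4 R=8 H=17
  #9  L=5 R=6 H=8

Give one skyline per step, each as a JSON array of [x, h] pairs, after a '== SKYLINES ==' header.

== SKYLINES ==
[[42,8],[49,0]]
[[42,8],[49,0]]
[[42,8],[49,0]]
[[39,8],[49,0]]
[[18,3],[28,0],[39,8],[49,0]]
[[5,8],[24,3],[28,0],[39,8],[49,0]]
[[5,8],[24,3],[28,0],[39,8],[42,11],[47,8],[49,0]]
[[4,17],[8,8],[24,3],[28,0],[39,8],[42,11],[47,8],[49,0]]
[[4,17],[8,8],[24,3],[28,0],[39,8],[42,11],[47,8],[49,0]]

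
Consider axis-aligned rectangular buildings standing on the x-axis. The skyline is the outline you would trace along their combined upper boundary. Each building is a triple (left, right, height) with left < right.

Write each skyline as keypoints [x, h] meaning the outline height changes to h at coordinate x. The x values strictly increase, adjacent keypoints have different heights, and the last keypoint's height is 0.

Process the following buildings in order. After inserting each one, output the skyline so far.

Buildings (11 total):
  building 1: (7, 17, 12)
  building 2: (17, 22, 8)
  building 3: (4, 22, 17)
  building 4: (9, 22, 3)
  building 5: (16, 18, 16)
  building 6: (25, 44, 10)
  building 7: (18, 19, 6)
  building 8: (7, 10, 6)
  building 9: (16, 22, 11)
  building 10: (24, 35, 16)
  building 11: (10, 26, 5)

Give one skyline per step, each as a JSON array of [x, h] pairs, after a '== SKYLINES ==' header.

== SKYLINES ==
[[7,12],[17,0]]
[[7,12],[17,8],[22,0]]
[[4,17],[22,0]]
[[4,17],[22,0]]
[[4,17],[22,0]]
[[4,17],[22,0],[25,10],[44,0]]
[[4,17],[22,0],[25,10],[44,0]]
[[4,17],[22,0],[25,10],[44,0]]
[[4,17],[22,0],[25,10],[44,0]]
[[4,17],[22,0],[24,16],[35,10],[44,0]]
[[4,17],[22,5],[24,16],[35,10],[44,0]]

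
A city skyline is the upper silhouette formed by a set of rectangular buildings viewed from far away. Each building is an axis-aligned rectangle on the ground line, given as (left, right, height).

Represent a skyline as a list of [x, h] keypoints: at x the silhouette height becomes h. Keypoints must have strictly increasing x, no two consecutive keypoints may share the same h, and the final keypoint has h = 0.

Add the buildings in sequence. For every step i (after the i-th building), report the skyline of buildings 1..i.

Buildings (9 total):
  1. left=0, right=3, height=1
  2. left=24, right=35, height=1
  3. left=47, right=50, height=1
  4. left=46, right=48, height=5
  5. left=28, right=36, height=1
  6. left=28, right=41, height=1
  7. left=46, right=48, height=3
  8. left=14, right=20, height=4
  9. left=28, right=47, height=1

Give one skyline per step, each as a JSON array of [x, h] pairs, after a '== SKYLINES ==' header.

== SKYLINES ==
[[0,1],[3,0]]
[[0,1],[3,0],[24,1],[35,0]]
[[0,1],[3,0],[24,1],[35,0],[47,1],[50,0]]
[[0,1],[3,0],[24,1],[35,0],[46,5],[48,1],[50,0]]
[[0,1],[3,0],[24,1],[36,0],[46,5],[48,1],[50,0]]
[[0,1],[3,0],[24,1],[41,0],[46,5],[48,1],[50,0]]
[[0,1],[3,0],[24,1],[41,0],[46,5],[48,1],[50,0]]
[[0,1],[3,0],[14,4],[20,0],[24,1],[41,0],[46,5],[48,1],[50,0]]
[[0,1],[3,0],[14,4],[20,0],[24,1],[46,5],[48,1],[50,0]]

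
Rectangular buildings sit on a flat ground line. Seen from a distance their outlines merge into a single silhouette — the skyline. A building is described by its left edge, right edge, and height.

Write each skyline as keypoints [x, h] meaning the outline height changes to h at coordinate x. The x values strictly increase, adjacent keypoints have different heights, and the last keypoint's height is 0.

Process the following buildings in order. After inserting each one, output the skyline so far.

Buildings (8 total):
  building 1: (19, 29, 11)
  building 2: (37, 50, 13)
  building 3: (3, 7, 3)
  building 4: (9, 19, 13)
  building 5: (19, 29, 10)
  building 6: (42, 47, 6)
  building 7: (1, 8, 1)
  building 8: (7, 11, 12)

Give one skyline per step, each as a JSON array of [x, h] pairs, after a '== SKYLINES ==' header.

== SKYLINES ==
[[19,11],[29,0]]
[[19,11],[29,0],[37,13],[50,0]]
[[3,3],[7,0],[19,11],[29,0],[37,13],[50,0]]
[[3,3],[7,0],[9,13],[19,11],[29,0],[37,13],[50,0]]
[[3,3],[7,0],[9,13],[19,11],[29,0],[37,13],[50,0]]
[[3,3],[7,0],[9,13],[19,11],[29,0],[37,13],[50,0]]
[[1,1],[3,3],[7,1],[8,0],[9,13],[19,11],[29,0],[37,13],[50,0]]
[[1,1],[3,3],[7,12],[9,13],[19,11],[29,0],[37,13],[50,0]]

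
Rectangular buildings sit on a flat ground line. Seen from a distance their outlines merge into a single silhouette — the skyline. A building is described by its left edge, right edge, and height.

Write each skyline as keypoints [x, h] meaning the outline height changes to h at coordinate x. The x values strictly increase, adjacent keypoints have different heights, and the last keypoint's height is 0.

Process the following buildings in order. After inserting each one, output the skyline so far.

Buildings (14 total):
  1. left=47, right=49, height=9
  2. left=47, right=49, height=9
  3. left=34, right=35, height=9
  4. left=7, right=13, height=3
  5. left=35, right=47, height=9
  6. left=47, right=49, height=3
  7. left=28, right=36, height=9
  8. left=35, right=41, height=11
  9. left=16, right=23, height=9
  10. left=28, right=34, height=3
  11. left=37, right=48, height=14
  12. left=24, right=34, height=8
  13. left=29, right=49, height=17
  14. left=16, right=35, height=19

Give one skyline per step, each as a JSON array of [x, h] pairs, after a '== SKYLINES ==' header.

== SKYLINES ==
[[47,9],[49,0]]
[[47,9],[49,0]]
[[34,9],[35,0],[47,9],[49,0]]
[[7,3],[13,0],[34,9],[35,0],[47,9],[49,0]]
[[7,3],[13,0],[34,9],[49,0]]
[[7,3],[13,0],[34,9],[49,0]]
[[7,3],[13,0],[28,9],[49,0]]
[[7,3],[13,0],[28,9],[35,11],[41,9],[49,0]]
[[7,3],[13,0],[16,9],[23,0],[28,9],[35,11],[41,9],[49,0]]
[[7,3],[13,0],[16,9],[23,0],[28,9],[35,11],[41,9],[49,0]]
[[7,3],[13,0],[16,9],[23,0],[28,9],[35,11],[37,14],[48,9],[49,0]]
[[7,3],[13,0],[16,9],[23,0],[24,8],[28,9],[35,11],[37,14],[48,9],[49,0]]
[[7,3],[13,0],[16,9],[23,0],[24,8],[28,9],[29,17],[49,0]]
[[7,3],[13,0],[16,19],[35,17],[49,0]]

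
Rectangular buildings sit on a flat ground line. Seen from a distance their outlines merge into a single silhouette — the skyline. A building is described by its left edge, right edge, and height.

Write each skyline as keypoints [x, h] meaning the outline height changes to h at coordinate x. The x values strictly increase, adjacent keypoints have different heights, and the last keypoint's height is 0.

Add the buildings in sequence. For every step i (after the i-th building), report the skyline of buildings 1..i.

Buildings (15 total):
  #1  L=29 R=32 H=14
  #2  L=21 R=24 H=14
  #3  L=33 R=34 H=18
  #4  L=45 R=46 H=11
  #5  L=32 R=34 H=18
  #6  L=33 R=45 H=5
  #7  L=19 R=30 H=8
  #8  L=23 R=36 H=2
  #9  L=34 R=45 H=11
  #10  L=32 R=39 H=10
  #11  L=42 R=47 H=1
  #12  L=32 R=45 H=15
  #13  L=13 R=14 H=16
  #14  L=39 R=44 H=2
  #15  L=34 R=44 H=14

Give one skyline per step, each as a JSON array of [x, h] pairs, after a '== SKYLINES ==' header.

== SKYLINES ==
[[29,14],[32,0]]
[[21,14],[24,0],[29,14],[32,0]]
[[21,14],[24,0],[29,14],[32,0],[33,18],[34,0]]
[[21,14],[24,0],[29,14],[32,0],[33,18],[34,0],[45,11],[46,0]]
[[21,14],[24,0],[29,14],[32,18],[34,0],[45,11],[46,0]]
[[21,14],[24,0],[29,14],[32,18],[34,5],[45,11],[46,0]]
[[19,8],[21,14],[24,8],[29,14],[32,18],[34,5],[45,11],[46,0]]
[[19,8],[21,14],[24,8],[29,14],[32,18],[34,5],[45,11],[46,0]]
[[19,8],[21,14],[24,8],[29,14],[32,18],[34,11],[46,0]]
[[19,8],[21,14],[24,8],[29,14],[32,18],[34,11],[46,0]]
[[19,8],[21,14],[24,8],[29,14],[32,18],[34,11],[46,1],[47,0]]
[[19,8],[21,14],[24,8],[29,14],[32,18],[34,15],[45,11],[46,1],[47,0]]
[[13,16],[14,0],[19,8],[21,14],[24,8],[29,14],[32,18],[34,15],[45,11],[46,1],[47,0]]
[[13,16],[14,0],[19,8],[21,14],[24,8],[29,14],[32,18],[34,15],[45,11],[46,1],[47,0]]
[[13,16],[14,0],[19,8],[21,14],[24,8],[29,14],[32,18],[34,15],[45,11],[46,1],[47,0]]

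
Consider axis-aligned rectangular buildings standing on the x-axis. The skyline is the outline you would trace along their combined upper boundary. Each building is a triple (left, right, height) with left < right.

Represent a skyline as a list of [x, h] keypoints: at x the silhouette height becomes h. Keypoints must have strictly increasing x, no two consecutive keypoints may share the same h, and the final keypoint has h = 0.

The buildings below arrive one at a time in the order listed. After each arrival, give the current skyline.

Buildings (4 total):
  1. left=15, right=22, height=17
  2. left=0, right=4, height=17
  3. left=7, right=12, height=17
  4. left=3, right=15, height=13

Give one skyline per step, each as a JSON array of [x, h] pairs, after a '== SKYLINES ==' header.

== SKYLINES ==
[[15,17],[22,0]]
[[0,17],[4,0],[15,17],[22,0]]
[[0,17],[4,0],[7,17],[12,0],[15,17],[22,0]]
[[0,17],[4,13],[7,17],[12,13],[15,17],[22,0]]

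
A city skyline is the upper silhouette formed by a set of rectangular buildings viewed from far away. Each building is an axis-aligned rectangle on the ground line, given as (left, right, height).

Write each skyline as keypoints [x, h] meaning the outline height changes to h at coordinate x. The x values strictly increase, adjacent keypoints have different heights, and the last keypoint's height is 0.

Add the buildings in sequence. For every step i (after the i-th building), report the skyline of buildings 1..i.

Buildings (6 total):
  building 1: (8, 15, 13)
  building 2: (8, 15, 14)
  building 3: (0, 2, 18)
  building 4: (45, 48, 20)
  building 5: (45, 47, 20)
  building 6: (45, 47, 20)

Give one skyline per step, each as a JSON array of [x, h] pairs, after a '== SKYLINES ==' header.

== SKYLINES ==
[[8,13],[15,0]]
[[8,14],[15,0]]
[[0,18],[2,0],[8,14],[15,0]]
[[0,18],[2,0],[8,14],[15,0],[45,20],[48,0]]
[[0,18],[2,0],[8,14],[15,0],[45,20],[48,0]]
[[0,18],[2,0],[8,14],[15,0],[45,20],[48,0]]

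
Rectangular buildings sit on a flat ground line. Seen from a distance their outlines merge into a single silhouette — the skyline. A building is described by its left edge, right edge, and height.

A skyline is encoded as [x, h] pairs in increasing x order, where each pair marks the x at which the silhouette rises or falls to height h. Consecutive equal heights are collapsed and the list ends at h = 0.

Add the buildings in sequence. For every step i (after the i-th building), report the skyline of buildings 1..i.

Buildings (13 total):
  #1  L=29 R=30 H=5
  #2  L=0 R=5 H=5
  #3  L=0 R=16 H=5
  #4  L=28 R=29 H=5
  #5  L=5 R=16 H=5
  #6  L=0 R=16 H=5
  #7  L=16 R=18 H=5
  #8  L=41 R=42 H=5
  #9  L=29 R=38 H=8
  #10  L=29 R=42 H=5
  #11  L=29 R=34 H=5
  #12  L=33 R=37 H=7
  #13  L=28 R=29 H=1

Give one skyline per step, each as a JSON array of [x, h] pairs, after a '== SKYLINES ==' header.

== SKYLINES ==
[[29,5],[30,0]]
[[0,5],[5,0],[29,5],[30,0]]
[[0,5],[16,0],[29,5],[30,0]]
[[0,5],[16,0],[28,5],[30,0]]
[[0,5],[16,0],[28,5],[30,0]]
[[0,5],[16,0],[28,5],[30,0]]
[[0,5],[18,0],[28,5],[30,0]]
[[0,5],[18,0],[28,5],[30,0],[41,5],[42,0]]
[[0,5],[18,0],[28,5],[29,8],[38,0],[41,5],[42,0]]
[[0,5],[18,0],[28,5],[29,8],[38,5],[42,0]]
[[0,5],[18,0],[28,5],[29,8],[38,5],[42,0]]
[[0,5],[18,0],[28,5],[29,8],[38,5],[42,0]]
[[0,5],[18,0],[28,5],[29,8],[38,5],[42,0]]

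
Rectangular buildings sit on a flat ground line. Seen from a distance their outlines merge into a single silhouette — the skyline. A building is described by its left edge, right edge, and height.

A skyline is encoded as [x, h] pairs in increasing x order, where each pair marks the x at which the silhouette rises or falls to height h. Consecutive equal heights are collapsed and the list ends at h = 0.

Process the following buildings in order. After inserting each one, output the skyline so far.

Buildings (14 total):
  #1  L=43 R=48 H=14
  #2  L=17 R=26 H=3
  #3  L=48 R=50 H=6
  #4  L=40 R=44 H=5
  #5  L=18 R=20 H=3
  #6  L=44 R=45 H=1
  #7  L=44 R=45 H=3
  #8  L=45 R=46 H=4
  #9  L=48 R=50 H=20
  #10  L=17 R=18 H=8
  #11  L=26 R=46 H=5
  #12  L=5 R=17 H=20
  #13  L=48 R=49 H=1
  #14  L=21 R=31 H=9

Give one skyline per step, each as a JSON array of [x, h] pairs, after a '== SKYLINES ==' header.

== SKYLINES ==
[[43,14],[48,0]]
[[17,3],[26,0],[43,14],[48,0]]
[[17,3],[26,0],[43,14],[48,6],[50,0]]
[[17,3],[26,0],[40,5],[43,14],[48,6],[50,0]]
[[17,3],[26,0],[40,5],[43,14],[48,6],[50,0]]
[[17,3],[26,0],[40,5],[43,14],[48,6],[50,0]]
[[17,3],[26,0],[40,5],[43,14],[48,6],[50,0]]
[[17,3],[26,0],[40,5],[43,14],[48,6],[50,0]]
[[17,3],[26,0],[40,5],[43,14],[48,20],[50,0]]
[[17,8],[18,3],[26,0],[40,5],[43,14],[48,20],[50,0]]
[[17,8],[18,3],[26,5],[43,14],[48,20],[50,0]]
[[5,20],[17,8],[18,3],[26,5],[43,14],[48,20],[50,0]]
[[5,20],[17,8],[18,3],[26,5],[43,14],[48,20],[50,0]]
[[5,20],[17,8],[18,3],[21,9],[31,5],[43,14],[48,20],[50,0]]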